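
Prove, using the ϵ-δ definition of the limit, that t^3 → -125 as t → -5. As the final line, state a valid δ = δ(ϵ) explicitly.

Let ϵ > 0 be given. We seek δ > 0 with 0 < |t + 5| < δ ⇒ |t^3 + 125| < ϵ.
Factor: t^3 + 125 = (t + 5)(t^2 - 5t + 25), so |t^3 + 125| = |t + 5|·|t^2 - 5t + 25|.
Restrict δ ≤ 1. Then |t + 5| < 1 gives |t| < 6, so by the triangle inequality |t^2 - 5t + 25| ≤ 6^2 + 5·6 + 25 = 91.
Hence |t^3 + 125| ≤ 91|t + 5|, which is < ϵ once |t + 5| < ϵ/91.
Take δ = min(1, ϵ/91). If 0 < |t + 5| < δ then both bounds hold and |t^3 + 125| ≤ 91|t + 5| < 91·(ϵ/91) = ϵ.

δ = min(1, ϵ/91)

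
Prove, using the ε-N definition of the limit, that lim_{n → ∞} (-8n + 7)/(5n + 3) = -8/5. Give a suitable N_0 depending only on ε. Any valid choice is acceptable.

Suppose ε > 0. For n ≥ 1, |(-8n + 7)/(5n + 3) + 8/5| = |59|/(5(5n + 3)) = 59/(5(5n + 3)).
Since 5n + 3 ≥ 5n for n ≥ 1, this is ≤ 59/(5·5n) = (59/25)/n.
So |(-8n + 7)/(5n + 3) + 8/5| < ε whenever n > (59/25)/ε.
Take N_0 = (59/25)/ε. If n > N_0 then |(-8n + 7)/(5n + 3) + 8/5| ≤ (59/25)/n < ε.

N_0 = (59/25)/ε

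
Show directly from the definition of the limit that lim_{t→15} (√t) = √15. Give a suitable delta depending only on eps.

Fix eps > 0. We want delta > 0 such that 0 < |t − 15| < delta implies |√t − √15| < eps.
Rationalise: √t − √15 = (t − 15)/(√t + √15), so |√t − √15| = |t − 15|/(√t + √15).
Restrict delta ≤ 15 so that |t − 15| < 15 forces t > 0, and then √t + √15 > √15.
Hence |√t − √15| < |t − 15|/√15, which is < eps once |t − 15| < √15·eps.
Take delta = min(15, √15·eps). If 0 < |t − 15| < delta then t > 0 and |√t − √15| < |t − 15|/√15 < eps.

delta = min(15, √15·eps)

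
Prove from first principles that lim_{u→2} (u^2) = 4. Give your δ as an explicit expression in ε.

Suppose ε > 0. We seek δ > 0 with 0 < |u − 2| < δ ⇒ |u^2 − 4| < ε.
Factor: u^2 − 4 = (u − 2)(u + 2), so |u^2 − 4| = |u − 2|·|u + 2|.
Restrict δ ≤ 1. Then |u − 2| < 1 gives |u| < 3, so by the triangle inequality |u + 2| ≤ 3 + 2 = 5.
Hence |u^2 − 4| ≤ 5|u − 2|, which is < ε once |u − 2| < ε/5.
Take δ = min(1, ε/5). If 0 < |u − 2| < δ then both bounds hold and |u^2 − 4| ≤ 5|u − 2| < 5·(ε/5) = ε.

δ = min(1, ε/5)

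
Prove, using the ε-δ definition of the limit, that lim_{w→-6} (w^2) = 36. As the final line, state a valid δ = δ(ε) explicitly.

δ = min(1, ε/13)

Let ε > 0 be given. We seek δ > 0 with 0 < |w + 6| < δ ⇒ |w^2 − 36| < ε.
Factor: w^2 − 36 = (w + 6)(w - 6), so |w^2 − 36| = |w + 6|·|w - 6|.
Impose δ ≤ 1 so that |w| < 7; then |w - 6| ≤ 13.
Hence |w^2 − 36| ≤ 13|w + 6|, which is < ε once |w + 6| < ε/13.
Take δ = min(1, ε/13). If 0 < |w + 6| < δ then both bounds hold and |w^2 − 36| ≤ 13|w + 6| < 13·(ε/13) = ε.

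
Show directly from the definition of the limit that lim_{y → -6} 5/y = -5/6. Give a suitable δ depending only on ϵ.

Let ϵ > 0 be given. We seek δ > 0 such that 0 < |y + 6| < δ implies |5/y + 5/6| < ϵ.
|5/y + 5/6| = 5·|-6 − y|/(6·|y|) = 5|y + 6|/(6|y|).
Restrict δ ≤ 3. Then |y + 6| < 3 gives |y| > 3, so 6|y| > 18.
Then |5/y + 5/6| < 5|y + 6|/18, which is < ϵ when |y + 6| < (18/5)ϵ.
Take δ = min(3, (18/5)ϵ). Then 0 < |y + 6| < δ gives both |y + 6| < 3 and |y + 6| < (18/5)ϵ, so |5/y + 5/6| < ϵ.

δ = min(3, (18/5)ϵ)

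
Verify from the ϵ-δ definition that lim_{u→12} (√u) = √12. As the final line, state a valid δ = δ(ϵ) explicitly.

δ = min(12, √12·ϵ)

Fix ϵ > 0. We want δ > 0 such that 0 < |u − 12| < δ implies |√u − √12| < ϵ.
Rationalise: √u − √12 = (u − 12)/(√u + √12), so |√u − √12| = |u − 12|/(√u + √12).
Restrict δ ≤ 12 so that |u − 12| < 12 forces u > 0, and then √u + √12 > √12.
Hence |√u − √12| < |u − 12|/√12, which is < ϵ once |u − 12| < √12·ϵ.
Take δ = min(12, √12·ϵ). If 0 < |u − 12| < δ then u > 0 and |√u − √12| < |u − 12|/√12 < ϵ.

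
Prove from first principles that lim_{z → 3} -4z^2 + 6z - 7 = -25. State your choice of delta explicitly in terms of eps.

Fix eps > 0. We want delta > 0 such that 0 < |z − 3| < delta implies |(-4z^2 + 6z - 7) + 25| < eps.
(-4z^2 + 6z - 7) + 25 = -4z^2 + 6z + 18 = (z − 3)(-4z - 6).
So |(-4z^2 + 6z - 7) + 25| = |z − 3|·|-4z - 6|.
Require delta ≤ 2. Then |z − 3| < 2 gives |z| < 5, and by the triangle inequality |-4z - 6| ≤ 4·5 + 6 = 26.
Hence |(-4z^2 + 6z - 7) + 25| ≤ 26|z − 3| < eps provided |z − 3| < eps/26.
Choosing delta = min(2, eps/26) ensures both conditions, hence |(-4z^2 + 6z - 7) + 25| < eps.

delta = min(2, eps/26)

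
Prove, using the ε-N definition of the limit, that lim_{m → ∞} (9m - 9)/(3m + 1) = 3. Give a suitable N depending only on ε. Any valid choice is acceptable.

N = 4/ε

Suppose ε > 0. For m ≥ 1, |(9m - 9)/(3m + 1) − 3| = |-36|/(3(3m + 1)) = 36/(3(3m + 1)).
Since 3m + 1 ≥ 3m for m ≥ 1, this is ≤ 36/(3·3m) = 4/m.
So |(9m - 9)/(3m + 1) − 3| < ε whenever m > 4/ε.
Take N = 4/ε. If m > N then |(9m - 9)/(3m + 1) − 3| ≤ 4/m < ε.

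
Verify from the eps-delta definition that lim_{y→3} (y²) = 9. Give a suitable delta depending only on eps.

Let eps > 0 be given. We seek delta > 0 with 0 < |y − 3| < delta ⇒ |y² − 9| < eps.
Factor: y² − 9 = (y − 3)(y + 3), so |y² − 9| = |y − 3|·|y + 3|.
Impose delta ≤ 2 so that |y| < 5; then |y + 3| ≤ 8.
Hence |y² − 9| ≤ 8|y − 3|, which is < eps once |y − 3| < eps/8.
Take delta = min(2, eps/8). If 0 < |y − 3| < delta then both bounds hold and |y² − 9| ≤ 8|y − 3| < 8·(eps/8) = eps.

delta = min(2, eps/8)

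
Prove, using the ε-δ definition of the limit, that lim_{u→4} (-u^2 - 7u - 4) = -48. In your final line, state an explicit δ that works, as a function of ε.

Fix ε > 0. We want δ > 0 such that 0 < |u − 4| < δ implies |(-u^2 - 7u - 4) + 48| < ε.
(-u^2 - 7u - 4) + 48 = -u^2 - 7u + 44 = (u − 4)(-u - 11).
So |(-u^2 - 7u - 4) + 48| = |u − 4|·|-u - 11|.
Require δ ≤ 1. Then |u − 4| < 1 gives |u| < 5, and by the triangle inequality |-u - 11| ≤ 5 + 11 = 16.
Hence |(-u^2 - 7u - 4) + 48| ≤ 16|u − 4| < ε provided |u − 4| < ε/16.
Take δ = min(1, ε/16). Then 0 < |u − 4| < δ gives both |u − 4| < 1 and |u − 4| < ε/16, so |(-u^2 - 7u - 4) + 48| < ε.

δ = min(1, ε/16)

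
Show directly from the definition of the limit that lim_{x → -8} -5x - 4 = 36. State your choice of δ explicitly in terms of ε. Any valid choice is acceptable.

Let ε > 0. We need δ > 0 so that 0 < |x + 8| < δ implies |(-5x - 4) − 36| < ε.
|(-5x - 4) − 36| = |-5x - 40| = 5|x + 8|.
So 5|x + 8| < ε exactly when |x + 8| < ε/5.
Choosing δ = ε/5 gives |(-5x - 4) − 36| = 5|x + 8| < ε whenever |x + 8| < δ.

δ = ε/5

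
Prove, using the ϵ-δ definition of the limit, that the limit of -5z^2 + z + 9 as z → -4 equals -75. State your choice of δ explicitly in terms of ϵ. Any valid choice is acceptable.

δ = min(1, ϵ/46)

Fix ϵ > 0. We want δ > 0 such that 0 < |z + 4| < δ implies |(-5z^2 + z + 9) + 75| < ϵ.
(-5z^2 + z + 9) + 75 = -5z^2 + z + 84 = (z + 4)(-5z + 21).
So |(-5z^2 + z + 9) + 75| = |z + 4|·|-5z + 21|.
Require δ ≤ 1. Then |z + 4| < 1 gives |z| < 5, and by the triangle inequality |-5z + 21| ≤ 5·5 + 21 = 46.
Hence |(-5z^2 + z + 9) + 75| ≤ 46|z + 4| < ϵ provided |z + 4| < ϵ/46.
Choosing δ = min(1, ϵ/46) ensures both conditions, hence |(-5z^2 + z + 9) + 75| < ϵ.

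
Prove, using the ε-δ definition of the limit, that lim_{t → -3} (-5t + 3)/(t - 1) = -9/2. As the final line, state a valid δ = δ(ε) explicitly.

δ = min(2, 4ε)

Fix ε > 0. We want δ > 0 with 0 < |t + 3| < δ ⇒ |(-5t + 3)/(t - 1) + 9/2| < ε.
Combining over a common denominator, (-5t + 3)/(t - 1) + 9/2 = [(-5t + 3)·(-4) − 18·(t - 1)] / [(-4)·(t - 1)] = 2(t + 3) / ((-4)(t - 1)).
So |(-5t + 3)/(t - 1) + 9/2| = 2|t + 3| / (4·|t − 1|).
Require δ ≤ 2, so |t − 1| ≥ |-4| − |t + 3| > 4 − 2 = 2.
Hence |(-5t + 3)/(t - 1) + 9/2| < 2|t + 3|/(4·2) = (1/4)|t + 3|, which is < ε once |t + 3| < 4ε.
Take δ = min(2, 4ε). Then 0 < |t + 3| < δ forces both bounds, so |(-5t + 3)/(t - 1) + 9/2| < ε.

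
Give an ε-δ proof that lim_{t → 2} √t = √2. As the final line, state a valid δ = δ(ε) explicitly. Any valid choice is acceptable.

δ = min(2, √2·ε)

Let ε > 0. We want δ > 0 such that 0 < |t − 2| < δ implies |√t − √2| < ε.
Multiplying by the conjugate, |√t − √2| = |t − 2|/(√t + √2).
Restrict δ ≤ 2 so that |t − 2| < 2 forces t > 0, and then √t + √2 > √2.
Hence |√t − √2| < |t − 2|/√2, which is < ε once |t − 2| < √2·ε.
Take δ = min(2, √2·ε). If 0 < |t − 2| < δ then t > 0 and |√t − √2| < |t − 2|/√2 < ε.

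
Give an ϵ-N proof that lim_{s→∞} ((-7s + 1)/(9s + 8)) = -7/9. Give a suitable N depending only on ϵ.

N = (65/81)/ϵ

Suppose ϵ > 0. We seek N > 0 such that s > N implies |(-7s + 1)/(9s + 8) + 7/9| < ϵ.
(-7s + 1)/(9s + 8) + 7/9 = (9(-7s + 1) − (-7)(9s + 8)) / (9(9s + 8)) = 65/(9(9s + 8)).
For s > 0 we have 9s + 8 > 9s, so |(-7s + 1)/(9s + 8) + 7/9| = 65/(9(9s + 8)) < 65/(9·9s) = (65/81)/s.
Thus |(-7s + 1)/(9s + 8) + 7/9| < ϵ whenever s > (65/81)/ϵ.
Take N = (65/81)/ϵ. If s > N then |(-7s + 1)/(9s + 8) + 7/9| < (65/81)/s < ϵ.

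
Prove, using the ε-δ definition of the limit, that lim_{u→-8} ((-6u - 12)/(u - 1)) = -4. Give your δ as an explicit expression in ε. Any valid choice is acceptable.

Fix ε > 0. We want δ > 0 with 0 < |u + 8| < δ ⇒ |(-6u - 12)/(u - 1) + 4| < ε.
Combining over a common denominator, (-6u - 12)/(u - 1) + 4 = [(-6u - 12)·(-9) − 36·(u - 1)] / [(-9)·(u - 1)] = 18(u + 8) / ((-9)(u - 1)).
So |(-6u - 12)/(u - 1) + 4| = 18|u + 8| / (9·|u − 1|).
Require δ ≤ 9/2, so |u − 1| ≥ |-9| − |u + 8| > 9 − 9/2 = 9/2.
Hence |(-6u - 12)/(u - 1) + 4| < 18|u + 8|/(9·(9/2)) = (4/9)|u + 8|, which is < ε once |u + 8| < (9/4)ε.
Take δ = min(9/2, (9/4)ε). Then 0 < |u + 8| < δ forces both bounds, so |(-6u - 12)/(u - 1) + 4| < ε.

δ = min(9/2, (9/4)ε)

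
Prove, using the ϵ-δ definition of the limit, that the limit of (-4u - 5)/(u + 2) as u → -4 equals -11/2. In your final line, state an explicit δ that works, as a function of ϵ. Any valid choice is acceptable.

Fix ϵ > 0. We want δ > 0 with 0 < |u + 4| < δ ⇒ |(-4u - 5)/(u + 2) + 11/2| < ϵ.
Combining over a common denominator, (-4u - 5)/(u + 2) + 11/2 = [(-4u - 5)·(-2) − 11·(u + 2)] / [(-2)·(u + 2)] = -3(u + 4) / ((-2)(u + 2)).
So |(-4u - 5)/(u + 2) + 11/2| = 3|u + 4| / (2·|u + 2|).
Restrict δ ≤ 1. Then |u + 4| < 1 gives |u + 2| = |(u + 4) + (-2)| ≥ 2 − 1 = 1.
Hence |(-4u - 5)/(u + 2) + 11/2| < 3|u + 4|/(2·1) = (3/2)|u + 4|, which is < ϵ once |u + 4| < (2/3)ϵ.
Take δ = min(1, (2/3)ϵ). Then 0 < |u + 4| < δ forces both bounds, so |(-4u - 5)/(u + 2) + 11/2| < ϵ.

δ = min(1, (2/3)ϵ)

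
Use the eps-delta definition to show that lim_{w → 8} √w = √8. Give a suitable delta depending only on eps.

delta = min(8, √8·eps)

Let eps > 0 be given. We want delta > 0 such that 0 < |w − 8| < delta implies |√w − √8| < eps.
Multiplying by the conjugate, |√w − √8| = |w − 8|/(√w + √8).
Restrict delta ≤ 8 so that |w − 8| < 8 forces w > 0, and then √w + √8 > √8.
Hence |√w − √8| < |w − 8|/√8, which is < eps once |w − 8| < √8·eps.
Take delta = min(8, √8·eps). If 0 < |w − 8| < delta then w > 0 and |√w − √8| < |w − 8|/√8 < eps.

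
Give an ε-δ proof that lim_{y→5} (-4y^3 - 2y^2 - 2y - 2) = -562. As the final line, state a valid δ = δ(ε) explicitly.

δ = min(1, ε/388)

Fix ε > 0. We want δ > 0 such that 0 < |y − 5| < δ implies |(-4y^3 - 2y^2 - 2y - 2) + 562| < ε.
(-4y^3 - 2y^2 - 2y - 2) + 562 = -4y^3 - 2y^2 - 2y + 560 = (y − 5)(-4y^2 - 22y - 112).
So |(-4y^3 - 2y^2 - 2y - 2) + 562| = |y − 5|·|-4y^2 - 22y - 112|.
Assume first that |y − 5| < 1, so |y| < 6. Then |-4y^2 - 22y - 112| ≤ 4·6^2 + 22·6 + 112 = 388.
Hence |(-4y^3 - 2y^2 - 2y - 2) + 562| ≤ 388|y − 5| < ε provided |y − 5| < ε/388.
Choosing δ = min(1, ε/388) ensures both conditions, hence |(-4y^3 - 2y^2 - 2y - 2) + 562| < ε.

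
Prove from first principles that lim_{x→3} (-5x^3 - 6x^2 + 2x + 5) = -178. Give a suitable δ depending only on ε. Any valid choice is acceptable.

δ = min(1, ε/225)

Suppose ε > 0. We want δ > 0 such that 0 < |x − 3| < δ implies |(-5x^3 - 6x^2 + 2x + 5) + 178| < ε.
(-5x^3 - 6x^2 + 2x + 5) + 178 = -5x^3 - 6x^2 + 2x + 183 = (x − 3)(-5x^2 - 21x - 61).
So |(-5x^3 - 6x^2 + 2x + 5) + 178| = |x − 3|·|-5x^2 - 21x - 61|.
Require δ ≤ 1. Then |x − 3| < 1 gives |x| < 4, and by the triangle inequality |-5x^2 - 21x - 61| ≤ 5·4^2 + 21·4 + 61 = 225.
Hence |(-5x^3 - 6x^2 + 2x + 5) + 178| ≤ 225|x − 3| < ε provided |x − 3| < ε/225.
Choosing δ = min(1, ε/225) ensures both conditions, hence |(-5x^3 - 6x^2 + 2x + 5) + 178| < ε.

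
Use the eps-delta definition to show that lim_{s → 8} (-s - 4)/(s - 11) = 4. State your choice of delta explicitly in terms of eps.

delta = min(3/2, (3/10)eps)

Fix eps > 0. We want delta > 0 with 0 < |s − 8| < delta ⇒ |(-s - 4)/(s - 11) − 4| < eps.
Combining over a common denominator, (-s - 4)/(s - 11) − 4 = [(-s - 4)·(-3) − (-12)·(s - 11)] / [(-3)·(s - 11)] = 15(s − 8) / ((-3)(s - 11)).
So |(-s - 4)/(s - 11) − 4| = 15|s − 8| / (3·|s − 11|).
Restrict delta ≤ 3/2. Then |s − 8| < 3/2 gives |s − 11| = |(s − 8) + (-3)| ≥ 3 − 3/2 = 3/2.
Hence |(-s - 4)/(s - 11) − 4| < 15|s − 8|/(3·(3/2)) = (10/3)|s − 8|, which is < eps once |s − 8| < (3/10)eps.
Take delta = min(3/2, (3/10)eps). Then 0 < |s − 8| < delta forces both bounds, so |(-s - 4)/(s - 11) − 4| < eps.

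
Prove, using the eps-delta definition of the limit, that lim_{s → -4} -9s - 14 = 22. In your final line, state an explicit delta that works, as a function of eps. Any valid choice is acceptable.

Let eps > 0. We need delta > 0 so that 0 < |s + 4| < delta implies |(-9s - 14) − 22| < eps.
Since (-9s - 14) − 22 = -9(s + 4), we have |(-9s - 14) − 22| = 9|s + 4|.
Thus it suffices that |s + 4| < eps/9.
Choosing delta = eps/9 gives |(-9s - 14) − 22| = 9|s + 4| < eps whenever |s + 4| < delta.

delta = eps/9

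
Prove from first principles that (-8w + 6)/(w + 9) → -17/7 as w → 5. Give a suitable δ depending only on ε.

Fix ε > 0. We want δ > 0 with 0 < |w − 5| < δ ⇒ |(-8w + 6)/(w + 9) + 17/7| < ε.
Combining over a common denominator, (-8w + 6)/(w + 9) + 17/7 = [(-8w + 6)·14 − (-34)·(w + 9)] / [14·(w + 9)] = -78(w − 5) / (14(w + 9)).
So |(-8w + 6)/(w + 9) + 17/7| = 78|w − 5| / (14·|w + 9|).
Require δ ≤ 7, so |w + 9| ≥ |14| − |w − 5| > 14 − 7 = 7.
Hence |(-8w + 6)/(w + 9) + 17/7| < 78|w − 5|/(14·7) = (39/49)|w − 5|, which is < ε once |w − 5| < (49/39)ε.
Take δ = min(7, (49/39)ε). Then 0 < |w − 5| < δ forces both bounds, so |(-8w + 6)/(w + 9) + 17/7| < ε.

δ = min(7, (49/39)ε)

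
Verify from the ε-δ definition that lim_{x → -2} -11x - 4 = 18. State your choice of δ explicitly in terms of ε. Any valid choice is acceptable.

δ = ε/11

Fix ε > 0. We need δ > 0 so that 0 < |x + 2| < δ implies |(-11x - 4) − 18| < ε.
Since (-11x - 4) − 18 = -11(x + 2), we have |(-11x - 4) − 18| = 11|x + 2|.
Thus it suffices that |x + 2| < ε/11.
Choosing δ = ε/11 gives |(-11x - 4) − 18| = 11|x + 2| < ε whenever |x + 2| < δ.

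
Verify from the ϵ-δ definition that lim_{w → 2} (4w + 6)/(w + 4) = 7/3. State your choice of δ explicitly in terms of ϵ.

δ = min(3, (9/5)ϵ)

Suppose ϵ > 0. We want δ > 0 with 0 < |w − 2| < δ ⇒ |(4w + 6)/(w + 4) − (7/3)| < ϵ.
Combining over a common denominator, (4w + 6)/(w + 4) − (7/3) = [(4w + 6)·6 − 14·(w + 4)] / [6·(w + 4)] = 10(w − 2) / (6(w + 4)).
So |(4w + 6)/(w + 4) − (7/3)| = 10|w − 2| / (6·|w + 4|).
Require δ ≤ 3, so |w + 4| ≥ |6| − |w − 2| > 6 − 3 = 3.
Hence |(4w + 6)/(w + 4) − (7/3)| < 10|w − 2|/(6·3) = (5/9)|w − 2|, which is < ϵ once |w − 2| < (9/5)ϵ.
Take δ = min(3, (9/5)ϵ). Then 0 < |w − 2| < δ forces both bounds, so |(4w + 6)/(w + 4) − (7/3)| < ϵ.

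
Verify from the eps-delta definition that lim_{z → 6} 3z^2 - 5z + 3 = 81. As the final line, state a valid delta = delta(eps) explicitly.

Fix eps > 0. We want delta > 0 such that 0 < |z − 6| < delta implies |(3z^2 - 5z + 3) − 81| < eps.
(3z^2 - 5z + 3) − 81 = 3z^2 - 5z - 78 = (z − 6)(3z + 13).
So |(3z^2 - 5z + 3) − 81| = |z − 6|·|3z + 13|.
Require delta ≤ 2. Then |z − 6| < 2 gives |z| < 8, and by the triangle inequality |3z + 13| ≤ 3·8 + 13 = 37.
Hence |(3z^2 - 5z + 3) − 81| ≤ 37|z − 6| < eps provided |z − 6| < eps/37.
Take delta = min(2, eps/37). Then 0 < |z − 6| < delta gives both |z − 6| < 2 and |z − 6| < eps/37, so |(3z^2 - 5z + 3) − 81| < eps.

delta = min(2, eps/37)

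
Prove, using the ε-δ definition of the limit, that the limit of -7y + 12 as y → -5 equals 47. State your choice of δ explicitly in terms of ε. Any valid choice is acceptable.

Suppose ε > 0. We need δ > 0 so that 0 < |y + 5| < δ implies |(-7y + 12) − 47| < ε.
|(-7y + 12) − 47| = |-7y - 35| = 7|y + 5|.
Thus it suffices that |y + 5| < ε/7.
Choosing δ = ε/7 gives |(-7y + 12) − 47| = 7|y + 5| < ε whenever |y + 5| < δ.

δ = ε/7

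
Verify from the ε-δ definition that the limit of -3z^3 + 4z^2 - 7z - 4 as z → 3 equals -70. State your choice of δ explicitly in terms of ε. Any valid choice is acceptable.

δ = min(1, ε/90)

Fix ε > 0. We want δ > 0 such that 0 < |z − 3| < δ implies |(-3z^3 + 4z^2 - 7z - 4) + 70| < ε.
(-3z^3 + 4z^2 - 7z - 4) + 70 = -3z^3 + 4z^2 - 7z + 66 = (z − 3)(-3z^2 - 5z - 22).
So |(-3z^3 + 4z^2 - 7z - 4) + 70| = |z − 3|·|-3z^2 - 5z - 22|.
Require δ ≤ 1. Then |z − 3| < 1 gives |z| < 4, and by the triangle inequality |-3z^2 - 5z - 22| ≤ 3·4^2 + 5·4 + 22 = 90.
Hence |(-3z^3 + 4z^2 - 7z - 4) + 70| ≤ 90|z − 3| < ε provided |z − 3| < ε/90.
Take δ = min(1, ε/90). Then 0 < |z − 3| < δ gives both |z − 3| < 1 and |z − 3| < ε/90, so |(-3z^3 + 4z^2 - 7z - 4) + 70| < ε.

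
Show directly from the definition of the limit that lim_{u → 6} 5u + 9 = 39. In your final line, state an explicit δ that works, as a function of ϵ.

Suppose ϵ > 0. We need δ > 0 so that 0 < |u − 6| < δ implies |(5u + 9) − 39| < ϵ.
|(5u + 9) − 39| = |5u - 30| = 5|u − 6|.
Thus it suffices that |u − 6| < ϵ/5.
Choosing δ = ϵ/5 gives |(5u + 9) − 39| = 5|u − 6| < ϵ whenever |u − 6| < δ.

δ = ϵ/5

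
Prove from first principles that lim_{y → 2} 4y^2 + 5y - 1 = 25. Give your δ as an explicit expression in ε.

Let ε > 0 be given. We want δ > 0 such that 0 < |y − 2| < δ implies |(4y^2 + 5y - 1) − 25| < ε.
(4y^2 + 5y - 1) − 25 = 4y^2 + 5y - 26 = (y − 2)(4y + 13).
So |(4y^2 + 5y - 1) − 25| = |y − 2|·|4y + 13|.
Assume first that |y − 2| < 1, so |y| < 3. Then |4y + 13| ≤ 4·3 + 13 = 25.
Hence |(4y^2 + 5y - 1) − 25| ≤ 25|y − 2| < ε provided |y − 2| < ε/25.
Take δ = min(1, ε/25). Then 0 < |y − 2| < δ gives both |y − 2| < 1 and |y − 2| < ε/25, so |(4y^2 + 5y - 1) − 25| < ε.

δ = min(1, ε/25)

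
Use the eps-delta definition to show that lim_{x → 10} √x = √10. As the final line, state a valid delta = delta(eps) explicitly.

Let eps > 0. We want delta > 0 such that 0 < |x − 10| < delta implies |√x − √10| < eps.
Rationalise: √x − √10 = (x − 10)/(√x + √10), so |√x − √10| = |x − 10|/(√x + √10).
Restrict delta ≤ 10 so that |x − 10| < 10 forces x > 0, and then √x + √10 > √10.
Hence |√x − √10| < |x − 10|/√10, which is < eps once |x − 10| < √10·eps.
Take delta = min(10, √10·eps). If 0 < |x − 10| < delta then x > 0 and |√x − √10| < |x − 10|/√10 < eps.

delta = min(10, √10·eps)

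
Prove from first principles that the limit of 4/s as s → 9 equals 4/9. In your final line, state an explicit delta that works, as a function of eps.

delta = min(9/2, (81/8)eps)

Suppose eps > 0. We seek delta > 0 such that 0 < |s − 9| < delta implies |4/s − (4/9)| < eps.
|4/s − (4/9)| = 4·|9 − s|/(9·|s|) = 4|s − 9|/(9|s|).
Restrict delta ≤ 9/2. Then |s − 9| < 9/2 gives |s| > 9/2, so 9|s| > 81/2.
Then |4/s − (4/9)| < 4|s − 9|/(81/2), which is < eps when |s − 9| < (81/8)eps.
Take delta = min(9/2, (81/8)eps). Then 0 < |s − 9| < delta gives both |s − 9| < 9/2 and |s − 9| < (81/8)eps, so |4/s − (4/9)| < eps.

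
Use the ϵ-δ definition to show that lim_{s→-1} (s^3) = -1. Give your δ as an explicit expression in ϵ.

Let ϵ > 0 be given. We seek δ > 0 with 0 < |s + 1| < δ ⇒ |s^3 + 1| < ϵ.
Factor: s^3 + 1 = (s + 1)(s^2 - s + 1), so |s^3 + 1| = |s + 1|·|s^2 - s + 1|.
Impose δ ≤ 2 so that |s| < 3; then |s^2 - s + 1| ≤ 13.
Hence |s^3 + 1| ≤ 13|s + 1|, which is < ϵ once |s + 1| < ϵ/13.
Take δ = min(2, ϵ/13). If 0 < |s + 1| < δ then both bounds hold and |s^3 + 1| ≤ 13|s + 1| < 13·(ϵ/13) = ϵ.

δ = min(2, ϵ/13)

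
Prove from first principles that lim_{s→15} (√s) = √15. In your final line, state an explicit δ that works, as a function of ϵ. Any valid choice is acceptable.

Let ϵ > 0. We want δ > 0 such that 0 < |s − 15| < δ implies |√s − √15| < ϵ.
Multiplying by the conjugate, |√s − √15| = |s − 15|/(√s + √15).
Restrict δ ≤ 15 so that |s − 15| < 15 forces s > 0, and then √s + √15 > √15.
Hence |√s − √15| < |s − 15|/√15, which is < ϵ once |s − 15| < √15·ϵ.
Take δ = min(15, √15·ϵ). If 0 < |s − 15| < δ then s > 0 and |√s − √15| < |s − 15|/√15 < ϵ.

δ = min(15, √15·ϵ)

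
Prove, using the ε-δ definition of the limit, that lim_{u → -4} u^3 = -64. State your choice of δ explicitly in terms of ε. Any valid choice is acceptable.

Let ε > 0 be given. We seek δ > 0 with 0 < |u + 4| < δ ⇒ |u^3 + 64| < ε.
Factor: u^3 + 64 = (u + 4)(u^2 - 4u + 16), so |u^3 + 64| = |u + 4|·|u^2 - 4u + 16|.
Impose δ ≤ 2 so that |u| < 6; then |u^2 - 4u + 16| ≤ 76.
Hence |u^3 + 64| ≤ 76|u + 4|, which is < ε once |u + 4| < ε/76.
Take δ = min(2, ε/76). If 0 < |u + 4| < δ then both bounds hold and |u^3 + 64| ≤ 76|u + 4| < 76·(ε/76) = ε.

δ = min(2, ε/76)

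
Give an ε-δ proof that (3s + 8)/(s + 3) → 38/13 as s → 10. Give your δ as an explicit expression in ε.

Let ε > 0 be given. We want δ > 0 with 0 < |s − 10| < δ ⇒ |(3s + 8)/(s + 3) − (38/13)| < ε.
Combining over a common denominator, (3s + 8)/(s + 3) − (38/13) = [(3s + 8)·13 − 38·(s + 3)] / [13·(s + 3)] = 1(s − 10) / (13(s + 3)).
So |(3s + 8)/(s + 3) − (38/13)| = |s − 10| / (13·|s + 3|).
Require δ ≤ 13/2, so |s + 3| ≥ |13| − |s − 10| > 13 − 13/2 = 13/2.
Hence |(3s + 8)/(s + 3) − (38/13)| < |s − 10|/(13·(13/2)) = (2/169)|s − 10|, which is < ε once |s − 10| < (169/2)ε.
Take δ = min(13/2, (169/2)ε). Then 0 < |s − 10| < δ forces both bounds, so |(3s + 8)/(s + 3) − (38/13)| < ε.

δ = min(13/2, (169/2)ε)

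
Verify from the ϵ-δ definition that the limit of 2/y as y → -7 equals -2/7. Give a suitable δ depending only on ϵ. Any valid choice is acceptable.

δ = min(7/2, (49/4)ϵ)

Let ϵ > 0 be given. We seek δ > 0 such that 0 < |y + 7| < δ implies |2/y + 2/7| < ϵ.
|2/y + 2/7| = 2·|-7 − y|/(7·|y|) = 2|y + 7|/(7|y|).
Require δ ≤ 7/2 so that |y| > 7 − 7/2 = 7/2, hence 7|y| > 49/2.
Then |2/y + 2/7| < 2|y + 7|/(49/2), which is < ϵ when |y + 7| < (49/4)ϵ.
Take δ = min(7/2, (49/4)ϵ). Then 0 < |y + 7| < δ gives both |y + 7| < 7/2 and |y + 7| < (49/4)ϵ, so |2/y + 2/7| < ϵ.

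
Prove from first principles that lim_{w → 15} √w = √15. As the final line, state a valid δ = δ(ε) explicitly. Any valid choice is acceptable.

Let ε > 0 be given. We want δ > 0 such that 0 < |w − 15| < δ implies |√w − √15| < ε.
Rationalise: √w − √15 = (w − 15)/(√w + √15), so |√w − √15| = |w − 15|/(√w + √15).
Restrict δ ≤ 15 so that |w − 15| < 15 forces w > 0, and then √w + √15 > √15.
Hence |√w − √15| < |w − 15|/√15, which is < ε once |w − 15| < √15·ε.
Take δ = min(15, √15·ε). If 0 < |w − 15| < δ then w > 0 and |√w − √15| < |w − 15|/√15 < ε.

δ = min(15, √15·ε)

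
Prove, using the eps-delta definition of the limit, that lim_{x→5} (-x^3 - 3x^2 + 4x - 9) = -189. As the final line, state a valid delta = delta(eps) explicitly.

delta = min(2, eps/141)

Suppose eps > 0. We want delta > 0 such that 0 < |x − 5| < delta implies |(-x^3 - 3x^2 + 4x - 9) + 189| < eps.
(-x^3 - 3x^2 + 4x - 9) + 189 = -x^3 - 3x^2 + 4x + 180 = (x − 5)(-x^2 - 8x - 36).
So |(-x^3 - 3x^2 + 4x - 9) + 189| = |x − 5|·|-x^2 - 8x - 36|.
Require delta ≤ 2. Then |x − 5| < 2 gives |x| < 7, and by the triangle inequality |-x^2 - 8x - 36| ≤ 7^2 + 8·7 + 36 = 141.
Hence |(-x^3 - 3x^2 + 4x - 9) + 189| ≤ 141|x − 5| < eps provided |x − 5| < eps/141.
Take delta = min(2, eps/141). Then 0 < |x − 5| < delta gives both |x − 5| < 2 and |x − 5| < eps/141, so |(-x^3 - 3x^2 + 4x - 9) + 189| < eps.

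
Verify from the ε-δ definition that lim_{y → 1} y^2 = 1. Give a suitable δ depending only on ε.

δ = min(1, ε/3)

Fix ε > 0. We seek δ > 0 with 0 < |y − 1| < δ ⇒ |y^2 − 1| < ε.
Factor: y^2 − 1 = (y − 1)(y + 1), so |y^2 − 1| = |y − 1|·|y + 1|.
Restrict δ ≤ 1. Then |y − 1| < 1 gives |y| < 2, so by the triangle inequality |y + 1| ≤ 2 + 1 = 3.
Hence |y^2 − 1| ≤ 3|y − 1|, which is < ε once |y − 1| < ε/3.
Take δ = min(1, ε/3). If 0 < |y − 1| < δ then both bounds hold and |y^2 − 1| ≤ 3|y − 1| < 3·(ε/3) = ε.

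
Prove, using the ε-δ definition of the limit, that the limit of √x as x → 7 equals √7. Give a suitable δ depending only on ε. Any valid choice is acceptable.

Fix ε > 0. We want δ > 0 such that 0 < |x − 7| < δ implies |√x − √7| < ε.
Rationalise: √x − √7 = (x − 7)/(√x + √7), so |√x − √7| = |x − 7|/(√x + √7).
Restrict δ ≤ 7 so that |x − 7| < 7 forces x > 0, and then √x + √7 > √7.
Hence |√x − √7| < |x − 7|/√7, which is < ε once |x − 7| < √7·ε.
Take δ = min(7, √7·ε). If 0 < |x − 7| < δ then x > 0 and |√x − √7| < |x − 7|/√7 < ε.

δ = min(7, √7·ε)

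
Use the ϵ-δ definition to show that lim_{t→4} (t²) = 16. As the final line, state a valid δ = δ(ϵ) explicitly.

δ = min(1, ϵ/9)

Suppose ϵ > 0. We seek δ > 0 with 0 < |t − 4| < δ ⇒ |t² − 16| < ϵ.
Factor: t² − 16 = (t − 4)(t + 4), so |t² − 16| = |t − 4|·|t + 4|.
Restrict δ ≤ 1. Then |t − 4| < 1 gives |t| < 5, so by the triangle inequality |t + 4| ≤ 5 + 4 = 9.
Hence |t² − 16| ≤ 9|t − 4|, which is < ϵ once |t − 4| < ϵ/9.
Take δ = min(1, ϵ/9). If 0 < |t − 4| < δ then both bounds hold and |t² − 16| ≤ 9|t − 4| < 9·(ϵ/9) = ϵ.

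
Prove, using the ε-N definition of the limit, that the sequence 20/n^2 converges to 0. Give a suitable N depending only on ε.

N = (20/ε)^{1/2}

Suppose ε > 0. For n ≥ 1, |20/n^2 − 0| = 20/n^2.
20/n^2 < ε ⇔ n^2 > 20/ε ⇔ n > (20/ε)^{1/2}.
Take N = (20/ε)^{1/2}. Then n > N implies 20/n^2 < ε.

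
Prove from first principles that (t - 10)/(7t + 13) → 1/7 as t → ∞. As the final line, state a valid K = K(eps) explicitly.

K = (83/49)/eps

Let eps > 0. We seek K > 0 such that t > K implies |(t - 10)/(7t + 13) − (1/7)| < eps.
(t - 10)/(7t + 13) − (1/7) = (7(t - 10) − (7t + 13)) / (7(7t + 13)) = -83/(7(7t + 13)).
For t > 0 we have 7t + 13 > 7t, so |(t - 10)/(7t + 13) − (1/7)| = 83/(7(7t + 13)) < 83/(7·7t) = (83/49)/t.
Thus |(t - 10)/(7t + 13) − (1/7)| < eps whenever t > (83/49)/eps.
Take K = (83/49)/eps. If t > K then |(t - 10)/(7t + 13) − (1/7)| < (83/49)/t < eps.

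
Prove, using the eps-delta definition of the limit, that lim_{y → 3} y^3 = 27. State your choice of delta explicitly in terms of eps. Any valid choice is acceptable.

delta = min(1, eps/37)

Suppose eps > 0. We seek delta > 0 with 0 < |y − 3| < delta ⇒ |y^3 − 27| < eps.
Factor: y^3 − 27 = (y − 3)(y^2 + 3y + 9), so |y^3 − 27| = |y − 3|·|y^2 + 3y + 9|.
Restrict delta ≤ 1. Then |y − 3| < 1 gives |y| < 4, so by the triangle inequality |y^2 + 3y + 9| ≤ 4^2 + 3·4 + 9 = 37.
Hence |y^3 − 27| ≤ 37|y − 3|, which is < eps once |y − 3| < eps/37.
Take delta = min(1, eps/37). If 0 < |y − 3| < delta then both bounds hold and |y^3 − 27| ≤ 37|y − 3| < 37·(eps/37) = eps.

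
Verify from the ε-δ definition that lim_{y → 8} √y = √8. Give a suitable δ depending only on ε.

δ = min(8, √8·ε)

Let ε > 0. We want δ > 0 such that 0 < |y − 8| < δ implies |√y − √8| < ε.
Rationalise: √y − √8 = (y − 8)/(√y + √8), so |√y − √8| = |y − 8|/(√y + √8).
Restrict δ ≤ 8 so that |y − 8| < 8 forces y > 0, and then √y + √8 > √8.
Hence |√y − √8| < |y − 8|/√8, which is < ε once |y − 8| < √8·ε.
Take δ = min(8, √8·ε). If 0 < |y − 8| < δ then y > 0 and |√y − √8| < |y − 8|/√8 < ε.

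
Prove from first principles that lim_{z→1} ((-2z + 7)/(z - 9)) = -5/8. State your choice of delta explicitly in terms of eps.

Suppose eps > 0. We want delta > 0 with 0 < |z − 1| < delta ⇒ |(-2z + 7)/(z - 9) + 5/8| < eps.
Combining over a common denominator, (-2z + 7)/(z - 9) + 5/8 = [(-2z + 7)·(-8) − 5·(z - 9)] / [(-8)·(z - 9)] = 11(z − 1) / ((-8)(z - 9)).
So |(-2z + 7)/(z - 9) + 5/8| = 11|z − 1| / (8·|z − 9|).
Require delta ≤ 4, so |z − 9| ≥ |-8| − |z − 1| > 8 − 4 = 4.
Hence |(-2z + 7)/(z - 9) + 5/8| < 11|z − 1|/(8·4) = (11/32)|z − 1|, which is < eps once |z − 1| < (32/11)eps.
Take delta = min(4, (32/11)eps). Then 0 < |z − 1| < delta forces both bounds, so |(-2z + 7)/(z - 9) + 5/8| < eps.

delta = min(4, (32/11)eps)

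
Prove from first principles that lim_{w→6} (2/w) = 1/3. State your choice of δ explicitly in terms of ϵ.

Suppose ϵ > 0. We seek δ > 0 such that 0 < |w − 6| < δ implies |2/w − (1/3)| < ϵ.
|2/w − (1/3)| = 2·|6 − w|/(6·|w|) = 2|w − 6|/(6|w|).
Restrict δ ≤ 3. Then |w − 6| < 3 gives |w| > 3, so 6|w| > 18.
Then |2/w − (1/3)| < 2|w − 6|/18, which is < ϵ when |w − 6| < 9ϵ.
Take δ = min(3, 9ϵ). Then 0 < |w − 6| < δ gives both |w − 6| < 3 and |w − 6| < 9ϵ, so |2/w − (1/3)| < ϵ.

δ = min(3, 9ϵ)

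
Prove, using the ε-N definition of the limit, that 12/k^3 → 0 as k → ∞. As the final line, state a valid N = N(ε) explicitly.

N = (12/ε)^{1/3}

Let ε > 0. For k ≥ 1, |12/k^3 − 0| = 12/k^3.
12/k^3 < ε ⇔ k^3 > 12/ε ⇔ k > (12/ε)^{1/3}.
Take N = (12/ε)^{1/3}. Then k > N implies 12/k^3 < ε.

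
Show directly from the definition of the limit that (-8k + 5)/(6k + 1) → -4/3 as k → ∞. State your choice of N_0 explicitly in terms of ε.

N_0 = (19/18)/ε

Let ε > 0. For k ≥ 1, |(-8k + 5)/(6k + 1) + 4/3| = |38|/(6(6k + 1)) = 38/(6(6k + 1)).
Since 6k + 1 ≥ 6k for k ≥ 1, this is ≤ 38/(6·6k) = (19/18)/k.
So |(-8k + 5)/(6k + 1) + 4/3| < ε whenever k > (19/18)/ε.
Take N_0 = (19/18)/ε. If k > N_0 then |(-8k + 5)/(6k + 1) + 4/3| ≤ (19/18)/k < ε.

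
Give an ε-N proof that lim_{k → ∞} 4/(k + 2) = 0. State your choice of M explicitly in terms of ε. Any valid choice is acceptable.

Let ε > 0 be given. For k ≥ 1, |4/(k + 2) − 0| = 4/(k + 2) ≤ 4/k.
We need 4/k < ε, i.e. k > 4/ε.
Take M = 4/ε. If k > M then |4/(k + 2)| ≤ 4/k < ε.

M = 4/ε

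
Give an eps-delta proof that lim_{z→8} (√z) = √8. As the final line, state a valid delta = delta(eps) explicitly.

Suppose eps > 0. We want delta > 0 such that 0 < |z − 8| < delta implies |√z − √8| < eps.
Multiplying by the conjugate, |√z − √8| = |z − 8|/(√z + √8).
Restrict delta ≤ 8 so that |z − 8| < 8 forces z > 0, and then √z + √8 > √8.
Hence |√z − √8| < |z − 8|/√8, which is < eps once |z − 8| < √8·eps.
Take delta = min(8, √8·eps). If 0 < |z − 8| < delta then z > 0 and |√z − √8| < |z − 8|/√8 < eps.

delta = min(8, √8·eps)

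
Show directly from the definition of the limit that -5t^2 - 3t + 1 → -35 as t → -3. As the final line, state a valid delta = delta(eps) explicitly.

Suppose eps > 0. We want delta > 0 such that 0 < |t + 3| < delta implies |(-5t^2 - 3t + 1) + 35| < eps.
(-5t^2 - 3t + 1) + 35 = -5t^2 - 3t + 36 = (t + 3)(-5t + 12).
So |(-5t^2 - 3t + 1) + 35| = |t + 3|·|-5t + 12|.
Assume first that |t + 3| < 2, so |t| < 5. Then |-5t + 12| ≤ 5·5 + 12 = 37.
Hence |(-5t^2 - 3t + 1) + 35| ≤ 37|t + 3| < eps provided |t + 3| < eps/37.
Take delta = min(2, eps/37). Then 0 < |t + 3| < delta gives both |t + 3| < 2 and |t + 3| < eps/37, so |(-5t^2 - 3t + 1) + 35| < eps.

delta = min(2, eps/37)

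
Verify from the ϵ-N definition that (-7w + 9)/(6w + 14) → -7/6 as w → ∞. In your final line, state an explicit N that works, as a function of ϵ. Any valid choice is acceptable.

N = (38/9)/ϵ

Suppose ϵ > 0. We seek N > 0 such that w > N implies |(-7w + 9)/(6w + 14) + 7/6| < ϵ.
(-7w + 9)/(6w + 14) + 7/6 = (6(-7w + 9) − (-7)(6w + 14)) / (6(6w + 14)) = 152/(6(6w + 14)).
For w > 0 we have 6w + 14 > 6w, so |(-7w + 9)/(6w + 14) + 7/6| = 152/(6(6w + 14)) < 152/(6·6w) = (38/9)/w.
Thus |(-7w + 9)/(6w + 14) + 7/6| < ϵ whenever w > (38/9)/ϵ.
Take N = (38/9)/ϵ. If w > N then |(-7w + 9)/(6w + 14) + 7/6| < (38/9)/w < ϵ.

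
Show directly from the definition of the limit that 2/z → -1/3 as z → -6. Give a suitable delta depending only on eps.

Fix eps > 0. We seek delta > 0 such that 0 < |z + 6| < delta implies |2/z + 1/3| < eps.
|2/z + 1/3| = 2·|-6 − z|/(6·|z|) = 2|z + 6|/(6|z|).
Restrict delta ≤ 3. Then |z + 6| < 3 gives |z| > 3, so 6|z| > 18.
Then |2/z + 1/3| < 2|z + 6|/18, which is < eps when |z + 6| < 9eps.
Take delta = min(3, 9eps). Then 0 < |z + 6| < delta gives both |z + 6| < 3 and |z + 6| < 9eps, so |2/z + 1/3| < eps.

delta = min(3, 9eps)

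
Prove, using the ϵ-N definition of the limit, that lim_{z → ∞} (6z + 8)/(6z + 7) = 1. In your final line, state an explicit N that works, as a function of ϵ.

N = (1/6)/ϵ

Suppose ϵ > 0. We seek N > 0 such that z > N implies |(6z + 8)/(6z + 7) − 1| < ϵ.
(6z + 8)/(6z + 7) − 1 = (6(6z + 8) − 6(6z + 7)) / (6(6z + 7)) = 6/(6(6z + 7)).
For z > 0 we have 6z + 7 > 6z, so |(6z + 8)/(6z + 7) − 1| = 6/(6(6z + 7)) < 6/(6·6z) = (1/6)/z.
Thus |(6z + 8)/(6z + 7) − 1| < ϵ whenever z > (1/6)/ϵ.
Take N = (1/6)/ϵ. If z > N then |(6z + 8)/(6z + 7) − 1| < (1/6)/z < ϵ.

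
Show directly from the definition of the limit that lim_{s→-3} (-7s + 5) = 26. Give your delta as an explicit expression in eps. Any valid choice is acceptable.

Suppose eps > 0. We need delta > 0 so that 0 < |s + 3| < delta implies |(-7s + 5) − 26| < eps.
|(-7s + 5) − 26| = |-7s - 21| = 7|s + 3|.
So 7|s + 3| < eps exactly when |s + 3| < eps/7.
Take delta = eps/7. If 0 < |s + 3| < delta then |(-7s + 5) − 26| = 7|s + 3| < 7·(eps/7) = eps.

delta = eps/7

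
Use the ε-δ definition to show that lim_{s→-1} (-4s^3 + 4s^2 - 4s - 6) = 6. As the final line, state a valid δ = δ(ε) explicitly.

δ = min(2, ε/72)

Let ε > 0 be given. We want δ > 0 such that 0 < |s + 1| < δ implies |(-4s^3 + 4s^2 - 4s - 6) − 6| < ε.
(-4s^3 + 4s^2 - 4s - 6) − 6 = -4s^3 + 4s^2 - 4s - 12 = (s + 1)(-4s^2 + 8s - 12).
So |(-4s^3 + 4s^2 - 4s - 6) − 6| = |s + 1|·|-4s^2 + 8s - 12|.
Assume first that |s + 1| < 2, so |s| < 3. Then |-4s^2 + 8s - 12| ≤ 4·3^2 + 8·3 + 12 = 72.
Hence |(-4s^3 + 4s^2 - 4s - 6) − 6| ≤ 72|s + 1| < ε provided |s + 1| < ε/72.
Choosing δ = min(2, ε/72) ensures both conditions, hence |(-4s^3 + 4s^2 - 4s - 6) − 6| < ε.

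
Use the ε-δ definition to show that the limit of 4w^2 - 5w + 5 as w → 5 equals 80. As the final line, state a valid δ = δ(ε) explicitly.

δ = min(1, ε/39)

Suppose ε > 0. We want δ > 0 such that 0 < |w − 5| < δ implies |(4w^2 - 5w + 5) − 80| < ε.
(4w^2 - 5w + 5) − 80 = 4w^2 - 5w - 75 = (w − 5)(4w + 15).
So |(4w^2 - 5w + 5) − 80| = |w − 5|·|4w + 15|.
Assume first that |w − 5| < 1, so |w| < 6. Then |4w + 15| ≤ 4·6 + 15 = 39.
Hence |(4w^2 - 5w + 5) − 80| ≤ 39|w − 5| < ε provided |w − 5| < ε/39.
Choosing δ = min(1, ε/39) ensures both conditions, hence |(4w^2 - 5w + 5) − 80| < ε.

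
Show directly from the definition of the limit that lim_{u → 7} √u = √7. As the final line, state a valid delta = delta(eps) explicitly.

Fix eps > 0. We want delta > 0 such that 0 < |u − 7| < delta implies |√u − √7| < eps.
Multiplying by the conjugate, |√u − √7| = |u − 7|/(√u + √7).
Restrict delta ≤ 7 so that |u − 7| < 7 forces u > 0, and then √u + √7 > √7.
Hence |√u − √7| < |u − 7|/√7, which is < eps once |u − 7| < √7·eps.
Take delta = min(7, √7·eps). If 0 < |u − 7| < delta then u > 0 and |√u − √7| < |u − 7|/√7 < eps.

delta = min(7, √7·eps)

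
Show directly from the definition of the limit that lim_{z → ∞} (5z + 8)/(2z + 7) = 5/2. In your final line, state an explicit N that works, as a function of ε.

N = (19/4)/ε

Let ε > 0. We seek N > 0 such that z > N implies |(5z + 8)/(2z + 7) − (5/2)| < ε.
(5z + 8)/(2z + 7) − (5/2) = (2(5z + 8) − 5(2z + 7)) / (2(2z + 7)) = -19/(2(2z + 7)).
For z > 0 we have 2z + 7 > 2z, so |(5z + 8)/(2z + 7) − (5/2)| = 19/(2(2z + 7)) < 19/(2·2z) = (19/4)/z.
Thus |(5z + 8)/(2z + 7) − (5/2)| < ε whenever z > (19/4)/ε.
Take N = (19/4)/ε. If z > N then |(5z + 8)/(2z + 7) − (5/2)| < (19/4)/z < ε.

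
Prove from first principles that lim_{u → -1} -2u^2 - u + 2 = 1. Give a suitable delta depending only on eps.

Fix eps > 0. We want delta > 0 such that 0 < |u + 1| < delta implies |(-2u^2 - u + 2) − 1| < eps.
(-2u^2 - u + 2) − 1 = -2u^2 - u + 1 = (u + 1)(-2u + 1).
So |(-2u^2 - u + 2) − 1| = |u + 1|·|-2u + 1|.
Assume first that |u + 1| < 1, so |u| < 2. Then |-2u + 1| ≤ 2·2 + 1 = 5.
Hence |(-2u^2 - u + 2) − 1| ≤ 5|u + 1| < eps provided |u + 1| < eps/5.
Choosing delta = min(1, eps/5) ensures both conditions, hence |(-2u^2 - u + 2) − 1| < eps.

delta = min(1, eps/5)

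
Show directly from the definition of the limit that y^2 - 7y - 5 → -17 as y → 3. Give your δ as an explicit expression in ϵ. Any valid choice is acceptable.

Let ϵ > 0. We want δ > 0 such that 0 < |y − 3| < δ implies |(y^2 - 7y - 5) + 17| < ϵ.
(y^2 - 7y - 5) + 17 = y^2 - 7y + 12 = (y − 3)(y - 4).
So |(y^2 - 7y - 5) + 17| = |y − 3|·|y - 4|.
Assume first that |y − 3| < 1, so |y| < 4. Then |y - 4| ≤ 4 + 4 = 8.
Hence |(y^2 - 7y - 5) + 17| ≤ 8|y − 3| < ϵ provided |y − 3| < ϵ/8.
Choosing δ = min(1, ϵ/8) ensures both conditions, hence |(y^2 - 7y - 5) + 17| < ϵ.

δ = min(1, ϵ/8)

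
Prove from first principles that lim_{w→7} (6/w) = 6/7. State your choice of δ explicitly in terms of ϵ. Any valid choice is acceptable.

Fix ϵ > 0. We seek δ > 0 such that 0 < |w − 7| < δ implies |6/w − (6/7)| < ϵ.
|6/w − (6/7)| = 6·|7 − w|/(7·|w|) = 6|w − 7|/(7|w|).
Require δ ≤ 7/2 so that |w| > 7 − 7/2 = 7/2, hence 7|w| > 49/2.
Then |6/w − (6/7)| < 6|w − 7|/(49/2), which is < ϵ when |w − 7| < (49/12)ϵ.
Take δ = min(7/2, (49/12)ϵ). Then 0 < |w − 7| < δ gives both |w − 7| < 7/2 and |w − 7| < (49/12)ϵ, so |6/w − (6/7)| < ϵ.

δ = min(7/2, (49/12)ϵ)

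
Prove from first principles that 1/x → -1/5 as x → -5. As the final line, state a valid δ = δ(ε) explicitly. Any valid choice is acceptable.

δ = min(5/2, (25/2)ε)

Fix ε > 0. We seek δ > 0 such that 0 < |x + 5| < δ implies |1/x + 1/5| < ε.
|1/x + 1/5| = |-5 − x|/(5·|x|) = |x + 5|/(5|x|).
Require δ ≤ 5/2 so that |x| > 5 − 5/2 = 5/2, hence 5|x| > 25/2.
Then |1/x + 1/5| < |x + 5|/(25/2), which is < ε when |x + 5| < (25/2)ε.
Take δ = min(5/2, (25/2)ε). Then 0 < |x + 5| < δ gives both |x + 5| < 5/2 and |x + 5| < (25/2)ε, so |1/x + 1/5| < ε.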